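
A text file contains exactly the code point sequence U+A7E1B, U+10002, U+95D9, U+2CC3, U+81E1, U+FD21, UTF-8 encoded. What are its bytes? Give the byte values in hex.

U+A7E1B: 4-byte form → F2 A7 B8 9B.
U+10002: 4-byte form → F0 90 80 82.
U+95D9: 3-byte form → E9 97 99.
U+2CC3: 3-byte form → E2 B3 83.
U+81E1: 3-byte form → E8 87 A1.
U+FD21: 3-byte form → EF B4 A1.
Concatenated (20 bytes): F2 A7 B8 9B F0 90 80 82 E9 97 99 E2 B3 83 E8 87 A1 EF B4 A1.

F2 A7 B8 9B F0 90 80 82 E9 97 99 E2 B3 83 E8 87 A1 EF B4 A1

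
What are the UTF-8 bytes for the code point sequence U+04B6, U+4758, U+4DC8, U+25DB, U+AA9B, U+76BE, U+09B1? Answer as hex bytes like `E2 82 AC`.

D2 B6 E4 9D 98 E4 B7 88 E2 97 9B EA AA 9B E7 9A BE E0 A6 B1

U+04B6: 2-byte form → D2 B6.
U+4758: 3-byte form → E4 9D 98.
U+4DC8: 3-byte form → E4 B7 88.
U+25DB: 3-byte form → E2 97 9B.
U+AA9B: 3-byte form → EA AA 9B.
U+76BE: 3-byte form → E7 9A BE.
U+09B1: 3-byte form → E0 A6 B1.
Concatenated (20 bytes): D2 B6 E4 9D 98 E4 B7 88 E2 97 9B EA AA 9B E7 9A BE E0 A6 B1.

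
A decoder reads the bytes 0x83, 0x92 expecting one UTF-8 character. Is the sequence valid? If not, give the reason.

Byte 0x83 = 10000011 has the form 10xxxxxx — a continuation byte — but there is no preceding leading byte.

invalid (continuation byte with no leading byte)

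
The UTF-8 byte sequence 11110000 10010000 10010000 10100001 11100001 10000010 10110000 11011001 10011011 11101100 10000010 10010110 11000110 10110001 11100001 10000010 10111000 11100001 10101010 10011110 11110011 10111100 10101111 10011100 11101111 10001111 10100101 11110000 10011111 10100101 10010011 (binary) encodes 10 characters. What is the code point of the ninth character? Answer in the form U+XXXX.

Offset 0: leading byte 0xF0 = 11110000 → 4-byte char #1 = F0 90 90 A1.
Offset 4: leading byte 0xE1 = 11100001 → 3-byte char #2 = E1 82 B0.
Offset 7: leading byte 0xD9 = 11011001 → 2-byte char #3 = D9 9B.
Offset 9: leading byte 0xEC = 11101100 → 3-byte char #4 = EC 82 96.
Offset 12: leading byte 0xC6 = 11000110 → 2-byte char #5 = C6 B1.
Offset 14: leading byte 0xE1 = 11100001 → 3-byte char #6 = E1 82 B8.
Offset 17: leading byte 0xE1 = 11100001 → 3-byte char #7 = E1 AA 9E.
Offset 20: leading byte 0xF3 = 11110011 → 4-byte char #8 = F3 BC AF 9C.
Offset 24: leading byte 0xEF = 11101111 → 3-byte char #9 = EF 8F A5.
Leading byte 0xEF = 11101111 matches 1110xxxx → 3-byte sequence.
Byte 1: 0xEF = 11101111, payload 1111 (4 bits).
Byte 2: 0x8F = 10001111 (10xxxxxx ✓), payload 001111.
Byte 3: 0xA5 = 10100101 (10xxxxxx ✓), payload 100101.
Concatenate: 1111001111100101 = 0xF3E5 (16 bits → U+F3E5).

U+F3E5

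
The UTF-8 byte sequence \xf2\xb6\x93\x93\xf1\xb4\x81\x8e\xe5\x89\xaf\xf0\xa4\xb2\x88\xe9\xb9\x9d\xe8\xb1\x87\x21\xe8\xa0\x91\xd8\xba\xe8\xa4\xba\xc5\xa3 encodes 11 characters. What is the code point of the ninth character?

U+063A

Offset 0: leading byte 0xF2 = 11110010 → 4-byte char #1 = F2 B6 93 93.
Offset 4: leading byte 0xF1 = 11110001 → 4-byte char #2 = F1 B4 81 8E.
Offset 8: leading byte 0xE5 = 11100101 → 3-byte char #3 = E5 89 AF.
Offset 11: leading byte 0xF0 = 11110000 → 4-byte char #4 = F0 A4 B2 88.
Offset 15: leading byte 0xE9 = 11101001 → 3-byte char #5 = E9 B9 9D.
Offset 18: leading byte 0xE8 = 11101000 → 3-byte char #6 = E8 B1 87.
Offset 21: leading byte 0x21 = 00100001 → 1-byte char #7 = 21.
Offset 22: leading byte 0xE8 = 11101000 → 3-byte char #8 = E8 A0 91.
Offset 25: leading byte 0xD8 = 11011000 → 2-byte char #9 = D8 BA.
Leading byte 0xD8 = 11011000 matches 110xxxxx → 2-byte sequence.
Byte 1: 0xD8 = 11011000, payload 11000 (5 bits).
Byte 2: 0xBA = 10111010 (10xxxxxx ✓), payload 111010.
Concatenate: 11000111010 = 0x63A (11 bits → U+063A).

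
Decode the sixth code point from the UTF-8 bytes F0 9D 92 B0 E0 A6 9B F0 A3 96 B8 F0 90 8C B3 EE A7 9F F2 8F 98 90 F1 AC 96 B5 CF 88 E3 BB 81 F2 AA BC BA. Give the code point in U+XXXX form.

Offset 0: leading byte 0xF0 = 11110000 → 4-byte char #1 = F0 9D 92 B0.
Offset 4: leading byte 0xE0 = 11100000 → 3-byte char #2 = E0 A6 9B.
Offset 7: leading byte 0xF0 = 11110000 → 4-byte char #3 = F0 A3 96 B8.
Offset 11: leading byte 0xF0 = 11110000 → 4-byte char #4 = F0 90 8C B3.
Offset 15: leading byte 0xEE = 11101110 → 3-byte char #5 = EE A7 9F.
Offset 18: leading byte 0xF2 = 11110010 → 4-byte char #6 = F2 8F 98 90.
Leading byte 0xF2 = 11110010 matches 11110xxx → 4-byte sequence.
Byte 1: 0xF2 = 11110010, payload 010 (3 bits).
Byte 2: 0x8F = 10001111 (10xxxxxx ✓), payload 001111.
Byte 3: 0x98 = 10011000 (10xxxxxx ✓), payload 011000.
Byte 4: 0x90 = 10010000 (10xxxxxx ✓), payload 010000.
Concatenate: 010001111011000010000 = 0x8F610 (21 bits → U+8F610).

U+8F610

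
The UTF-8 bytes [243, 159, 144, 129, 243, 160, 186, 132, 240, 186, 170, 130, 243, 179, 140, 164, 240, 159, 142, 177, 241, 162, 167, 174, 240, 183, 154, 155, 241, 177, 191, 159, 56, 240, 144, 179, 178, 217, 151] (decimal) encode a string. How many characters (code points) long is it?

11

Byte at offset 0: 0xF3 = 11110011 → 4-byte char (#1). Advance 4.
Byte at offset 4: 0xF3 = 11110011 → 4-byte char (#2). Advance 4.
Byte at offset 8: 0xF0 = 11110000 → 4-byte char (#3). Advance 4.
Byte at offset 12: 0xF3 = 11110011 → 4-byte char (#4). Advance 4.
Byte at offset 16: 0xF0 = 11110000 → 4-byte char (#5). Advance 4.
Byte at offset 20: 0xF1 = 11110001 → 4-byte char (#6). Advance 4.
Byte at offset 24: 0xF0 = 11110000 → 4-byte char (#7). Advance 4.
Byte at offset 28: 0xF1 = 11110001 → 4-byte char (#8). Advance 4.
Byte at offset 32: 0x38 = 00111000 → 1-byte char (#9). Advance 1.
Byte at offset 33: 0xF0 = 11110000 → 4-byte char (#10). Advance 4.
Byte at offset 37: 0xD9 = 11011001 → 2-byte char (#11). Advance 2.
Reached end at offset 39 after 11 code points.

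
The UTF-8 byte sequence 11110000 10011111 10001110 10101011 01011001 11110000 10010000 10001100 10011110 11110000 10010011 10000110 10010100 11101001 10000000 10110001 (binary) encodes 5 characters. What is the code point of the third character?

Offset 0: leading byte 0xF0 = 11110000 → 4-byte char #1 = F0 9F 8E AB.
Offset 4: leading byte 0x59 = 01011001 → 1-byte char #2 = 59.
Offset 5: leading byte 0xF0 = 11110000 → 4-byte char #3 = F0 90 8C 9E.
Leading byte 0xF0 = 11110000 matches 11110xxx → 4-byte sequence.
Byte 1: 0xF0 = 11110000, payload 000 (3 bits).
Byte 2: 0x90 = 10010000 (10xxxxxx ✓), payload 010000.
Byte 3: 0x8C = 10001100 (10xxxxxx ✓), payload 001100.
Byte 4: 0x9E = 10011110 (10xxxxxx ✓), payload 011110.
Concatenate: 000010000001100011110 = 0x1031E (21 bits → U+1031E).

U+1031E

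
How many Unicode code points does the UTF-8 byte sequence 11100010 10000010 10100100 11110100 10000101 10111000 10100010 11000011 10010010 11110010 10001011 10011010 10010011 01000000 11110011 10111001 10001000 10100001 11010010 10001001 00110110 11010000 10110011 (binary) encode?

9

Byte at offset 0: 0xE2 = 11100010 → 3-byte char (#1). Advance 3.
Byte at offset 3: 0xF4 = 11110100 → 4-byte char (#2). Advance 4.
Byte at offset 7: 0xC3 = 11000011 → 2-byte char (#3). Advance 2.
Byte at offset 9: 0xF2 = 11110010 → 4-byte char (#4). Advance 4.
Byte at offset 13: 0x40 = 01000000 → 1-byte char (#5). Advance 1.
Byte at offset 14: 0xF3 = 11110011 → 4-byte char (#6). Advance 4.
Byte at offset 18: 0xD2 = 11010010 → 2-byte char (#7). Advance 2.
Byte at offset 20: 0x36 = 00110110 → 1-byte char (#8). Advance 1.
Byte at offset 21: 0xD0 = 11010000 → 2-byte char (#9). Advance 2.
Reached end at offset 23 after 9 code points.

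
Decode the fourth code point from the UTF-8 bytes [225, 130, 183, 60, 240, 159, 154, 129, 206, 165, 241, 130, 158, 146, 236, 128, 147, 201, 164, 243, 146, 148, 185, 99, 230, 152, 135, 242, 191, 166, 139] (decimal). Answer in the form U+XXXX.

U+03A5

Offset 0: leading byte 0xE1 = 11100001 → 3-byte char #1 = E1 82 B7.
Offset 3: leading byte 0x3C = 00111100 → 1-byte char #2 = 3C.
Offset 4: leading byte 0xF0 = 11110000 → 4-byte char #3 = F0 9F 9A 81.
Offset 8: leading byte 0xCE = 11001110 → 2-byte char #4 = CE A5.
Leading byte 0xCE = 11001110 matches 110xxxxx → 2-byte sequence.
Byte 1: 0xCE = 11001110, payload 01110 (5 bits).
Byte 2: 0xA5 = 10100101 (10xxxxxx ✓), payload 100101.
Concatenate: 01110100101 = 0x3A5 (11 bits → U+03A5).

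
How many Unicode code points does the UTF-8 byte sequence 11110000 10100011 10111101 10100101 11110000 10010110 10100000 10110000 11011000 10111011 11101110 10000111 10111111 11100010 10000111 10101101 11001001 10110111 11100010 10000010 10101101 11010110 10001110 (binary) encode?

8

Byte at offset 0: 0xF0 = 11110000 → 4-byte char (#1). Advance 4.
Byte at offset 4: 0xF0 = 11110000 → 4-byte char (#2). Advance 4.
Byte at offset 8: 0xD8 = 11011000 → 2-byte char (#3). Advance 2.
Byte at offset 10: 0xEE = 11101110 → 3-byte char (#4). Advance 3.
Byte at offset 13: 0xE2 = 11100010 → 3-byte char (#5). Advance 3.
Byte at offset 16: 0xC9 = 11001001 → 2-byte char (#6). Advance 2.
Byte at offset 18: 0xE2 = 11100010 → 3-byte char (#7). Advance 3.
Byte at offset 21: 0xD6 = 11010110 → 2-byte char (#8). Advance 2.
Reached end at offset 23 after 8 code points.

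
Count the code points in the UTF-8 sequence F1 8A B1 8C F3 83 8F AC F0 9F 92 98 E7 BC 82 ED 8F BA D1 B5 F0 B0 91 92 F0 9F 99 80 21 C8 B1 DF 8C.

Byte at offset 0: 0xF1 = 11110001 → 4-byte char (#1). Advance 4.
Byte at offset 4: 0xF3 = 11110011 → 4-byte char (#2). Advance 4.
Byte at offset 8: 0xF0 = 11110000 → 4-byte char (#3). Advance 4.
Byte at offset 12: 0xE7 = 11100111 → 3-byte char (#4). Advance 3.
Byte at offset 15: 0xED = 11101101 → 3-byte char (#5). Advance 3.
Byte at offset 18: 0xD1 = 11010001 → 2-byte char (#6). Advance 2.
Byte at offset 20: 0xF0 = 11110000 → 4-byte char (#7). Advance 4.
Byte at offset 24: 0xF0 = 11110000 → 4-byte char (#8). Advance 4.
Byte at offset 28: 0x21 = 00100001 → 1-byte char (#9). Advance 1.
Byte at offset 29: 0xC8 = 11001000 → 2-byte char (#10). Advance 2.
Byte at offset 31: 0xDF = 11011111 → 2-byte char (#11). Advance 2.
Reached end at offset 33 after 11 code points.

11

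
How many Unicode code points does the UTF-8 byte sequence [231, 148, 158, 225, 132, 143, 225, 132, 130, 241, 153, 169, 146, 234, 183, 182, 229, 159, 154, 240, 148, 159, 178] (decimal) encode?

Byte at offset 0: 0xE7 = 11100111 → 3-byte char (#1). Advance 3.
Byte at offset 3: 0xE1 = 11100001 → 3-byte char (#2). Advance 3.
Byte at offset 6: 0xE1 = 11100001 → 3-byte char (#3). Advance 3.
Byte at offset 9: 0xF1 = 11110001 → 4-byte char (#4). Advance 4.
Byte at offset 13: 0xEA = 11101010 → 3-byte char (#5). Advance 3.
Byte at offset 16: 0xE5 = 11100101 → 3-byte char (#6). Advance 3.
Byte at offset 19: 0xF0 = 11110000 → 4-byte char (#7). Advance 4.
Reached end at offset 23 after 7 code points.

7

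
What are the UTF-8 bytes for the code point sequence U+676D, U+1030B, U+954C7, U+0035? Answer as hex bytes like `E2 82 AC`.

E6 9D AD F0 90 8C 8B F2 95 93 87 35

U+676D: 3-byte form → E6 9D AD.
U+1030B: 4-byte form → F0 90 8C 8B.
U+954C7: 4-byte form → F2 95 93 87.
U+0035: 1-byte form → 35.
Concatenated (12 bytes): E6 9D AD F0 90 8C 8B F2 95 93 87 35.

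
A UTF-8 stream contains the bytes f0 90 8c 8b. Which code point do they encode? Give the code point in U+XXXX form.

Leading byte 0xF0 = 11110000 matches 11110xxx → 4-byte sequence.
Byte 1: 0xF0 = 11110000, payload 000 (3 bits).
Byte 2: 0x90 = 10010000 (10xxxxxx ✓), payload 010000.
Byte 3: 0x8C = 10001100 (10xxxxxx ✓), payload 001100.
Byte 4: 0x8B = 10001011 (10xxxxxx ✓), payload 001011.
Concatenate: 000010000001100001011 = 0x1030B (21 bits → U+1030B).

U+1030B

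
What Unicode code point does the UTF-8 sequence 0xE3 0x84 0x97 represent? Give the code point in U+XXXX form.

U+3117

Leading byte 0xE3 = 11100011 matches 1110xxxx → 3-byte sequence.
Byte 1: 0xE3 = 11100011, payload 0011 (4 bits).
Byte 2: 0x84 = 10000100 (10xxxxxx ✓), payload 000100.
Byte 3: 0x97 = 10010111 (10xxxxxx ✓), payload 010111.
Concatenate: 0011000100010111 = 0x3117 (16 bits → U+3117).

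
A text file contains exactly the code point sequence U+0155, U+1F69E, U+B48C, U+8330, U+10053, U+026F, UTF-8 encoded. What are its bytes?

U+0155: 2-byte form → C5 95.
U+1F69E: 4-byte form → F0 9F 9A 9E.
U+B48C: 3-byte form → EB 92 8C.
U+8330: 3-byte form → E8 8C B0.
U+10053: 4-byte form → F0 90 81 93.
U+026F: 2-byte form → C9 AF.
Concatenated (18 bytes): C5 95 F0 9F 9A 9E EB 92 8C E8 8C B0 F0 90 81 93 C9 AF.

C5 95 F0 9F 9A 9E EB 92 8C E8 8C B0 F0 90 81 93 C9 AF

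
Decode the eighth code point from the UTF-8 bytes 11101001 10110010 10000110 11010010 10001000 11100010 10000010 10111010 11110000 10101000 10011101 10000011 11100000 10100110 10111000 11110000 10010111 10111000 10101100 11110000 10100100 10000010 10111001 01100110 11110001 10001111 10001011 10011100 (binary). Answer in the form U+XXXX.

U+0066

Offset 0: leading byte 0xE9 = 11101001 → 3-byte char #1 = E9 B2 86.
Offset 3: leading byte 0xD2 = 11010010 → 2-byte char #2 = D2 88.
Offset 5: leading byte 0xE2 = 11100010 → 3-byte char #3 = E2 82 BA.
Offset 8: leading byte 0xF0 = 11110000 → 4-byte char #4 = F0 A8 9D 83.
Offset 12: leading byte 0xE0 = 11100000 → 3-byte char #5 = E0 A6 B8.
Offset 15: leading byte 0xF0 = 11110000 → 4-byte char #6 = F0 97 B8 AC.
Offset 19: leading byte 0xF0 = 11110000 → 4-byte char #7 = F0 A4 82 B9.
Offset 23: leading byte 0x66 = 01100110 → 1-byte char #8 = 66.
Leading byte 0x66 = 01100110 matches 0xxxxxxx → 1-byte sequence.
Byte 1: 0x66 = 01100110, payload 1100110 (7 bits).
Concatenate: 1100110 = 0x66 (7 bits → U+0066).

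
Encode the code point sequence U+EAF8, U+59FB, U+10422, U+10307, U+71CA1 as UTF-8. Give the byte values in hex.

EE AB B8 E5 A7 BB F0 90 90 A2 F0 90 8C 87 F1 B1 B2 A1

U+EAF8: 3-byte form → EE AB B8.
U+59FB: 3-byte form → E5 A7 BB.
U+10422: 4-byte form → F0 90 90 A2.
U+10307: 4-byte form → F0 90 8C 87.
U+71CA1: 4-byte form → F1 B1 B2 A1.
Concatenated (18 bytes): EE AB B8 E5 A7 BB F0 90 90 A2 F0 90 8C 87 F1 B1 B2 A1.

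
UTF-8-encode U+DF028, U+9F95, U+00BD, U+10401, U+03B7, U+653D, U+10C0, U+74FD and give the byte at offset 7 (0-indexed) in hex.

U+DF028 → 4-byte form F3 9F 80 A8 at offsets 0–3.
U+9F95 → 3-byte form E9 BE 95 at offsets 4–6.
U+00BD → 2-byte form C2 BD at offsets 7–8.
Offset 7 falls in char 3's range; it's byte 1 of C2 BD = 0xC2.

0xC2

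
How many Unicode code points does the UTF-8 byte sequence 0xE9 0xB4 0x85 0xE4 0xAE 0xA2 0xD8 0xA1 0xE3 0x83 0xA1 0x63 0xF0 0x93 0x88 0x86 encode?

Byte at offset 0: 0xE9 = 11101001 → 3-byte char (#1). Advance 3.
Byte at offset 3: 0xE4 = 11100100 → 3-byte char (#2). Advance 3.
Byte at offset 6: 0xD8 = 11011000 → 2-byte char (#3). Advance 2.
Byte at offset 8: 0xE3 = 11100011 → 3-byte char (#4). Advance 3.
Byte at offset 11: 0x63 = 01100011 → 1-byte char (#5). Advance 1.
Byte at offset 12: 0xF0 = 11110000 → 4-byte char (#6). Advance 4.
Reached end at offset 16 after 6 code points.

6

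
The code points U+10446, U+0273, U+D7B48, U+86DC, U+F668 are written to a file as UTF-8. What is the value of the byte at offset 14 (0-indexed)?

0x99

U+10446 → 4-byte form F0 90 91 86 at offsets 0–3.
U+0273 → 2-byte form C9 B3 at offsets 4–5.
U+D7B48 → 4-byte form F3 97 AD 88 at offsets 6–9.
U+86DC → 3-byte form E8 9B 9C at offsets 10–12.
U+F668 → 3-byte form EF 99 A8 at offsets 13–15.
Offset 14 falls in char 5's range; it's byte 2 of EF 99 A8 = 0x99.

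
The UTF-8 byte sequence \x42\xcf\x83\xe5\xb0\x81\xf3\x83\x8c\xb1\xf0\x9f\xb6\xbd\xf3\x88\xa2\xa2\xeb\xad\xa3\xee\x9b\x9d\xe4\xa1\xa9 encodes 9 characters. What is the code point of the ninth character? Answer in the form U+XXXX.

U+4869

Offset 0: leading byte 0x42 = 01000010 → 1-byte char #1 = 42.
Offset 1: leading byte 0xCF = 11001111 → 2-byte char #2 = CF 83.
Offset 3: leading byte 0xE5 = 11100101 → 3-byte char #3 = E5 B0 81.
Offset 6: leading byte 0xF3 = 11110011 → 4-byte char #4 = F3 83 8C B1.
Offset 10: leading byte 0xF0 = 11110000 → 4-byte char #5 = F0 9F B6 BD.
Offset 14: leading byte 0xF3 = 11110011 → 4-byte char #6 = F3 88 A2 A2.
Offset 18: leading byte 0xEB = 11101011 → 3-byte char #7 = EB AD A3.
Offset 21: leading byte 0xEE = 11101110 → 3-byte char #8 = EE 9B 9D.
Offset 24: leading byte 0xE4 = 11100100 → 3-byte char #9 = E4 A1 A9.
Leading byte 0xE4 = 11100100 matches 1110xxxx → 3-byte sequence.
Byte 1: 0xE4 = 11100100, payload 0100 (4 bits).
Byte 2: 0xA1 = 10100001 (10xxxxxx ✓), payload 100001.
Byte 3: 0xA9 = 10101001 (10xxxxxx ✓), payload 101001.
Concatenate: 0100100001101001 = 0x4869 (16 bits → U+4869).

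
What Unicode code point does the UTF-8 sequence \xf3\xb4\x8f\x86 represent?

U+F43C6

Leading byte 0xF3 = 11110011 matches 11110xxx → 4-byte sequence.
Byte 1: 0xF3 = 11110011, payload 011 (3 bits).
Byte 2: 0xB4 = 10110100 (10xxxxxx ✓), payload 110100.
Byte 3: 0x8F = 10001111 (10xxxxxx ✓), payload 001111.
Byte 4: 0x86 = 10000110 (10xxxxxx ✓), payload 000110.
Concatenate: 011110100001111000110 = 0xF43C6 (21 bits → U+F43C6).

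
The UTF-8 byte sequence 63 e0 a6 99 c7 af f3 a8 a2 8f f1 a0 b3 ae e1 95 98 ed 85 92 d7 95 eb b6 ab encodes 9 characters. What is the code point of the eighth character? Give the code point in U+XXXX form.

Offset 0: leading byte 0x63 = 01100011 → 1-byte char #1 = 63.
Offset 1: leading byte 0xE0 = 11100000 → 3-byte char #2 = E0 A6 99.
Offset 4: leading byte 0xC7 = 11000111 → 2-byte char #3 = C7 AF.
Offset 6: leading byte 0xF3 = 11110011 → 4-byte char #4 = F3 A8 A2 8F.
Offset 10: leading byte 0xF1 = 11110001 → 4-byte char #5 = F1 A0 B3 AE.
Offset 14: leading byte 0xE1 = 11100001 → 3-byte char #6 = E1 95 98.
Offset 17: leading byte 0xED = 11101101 → 3-byte char #7 = ED 85 92.
Offset 20: leading byte 0xD7 = 11010111 → 2-byte char #8 = D7 95.
Leading byte 0xD7 = 11010111 matches 110xxxxx → 2-byte sequence.
Byte 1: 0xD7 = 11010111, payload 10111 (5 bits).
Byte 2: 0x95 = 10010101 (10xxxxxx ✓), payload 010101.
Concatenate: 10111010101 = 0x5D5 (11 bits → U+05D5).

U+05D5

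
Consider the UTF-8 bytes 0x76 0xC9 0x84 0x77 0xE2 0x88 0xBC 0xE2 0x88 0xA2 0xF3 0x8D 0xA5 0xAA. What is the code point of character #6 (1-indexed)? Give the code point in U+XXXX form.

U+CD96A

Offset 0: leading byte 0x76 = 01110110 → 1-byte char #1 = 76.
Offset 1: leading byte 0xC9 = 11001001 → 2-byte char #2 = C9 84.
Offset 3: leading byte 0x77 = 01110111 → 1-byte char #3 = 77.
Offset 4: leading byte 0xE2 = 11100010 → 3-byte char #4 = E2 88 BC.
Offset 7: leading byte 0xE2 = 11100010 → 3-byte char #5 = E2 88 A2.
Offset 10: leading byte 0xF3 = 11110011 → 4-byte char #6 = F3 8D A5 AA.
Leading byte 0xF3 = 11110011 matches 11110xxx → 4-byte sequence.
Byte 1: 0xF3 = 11110011, payload 011 (3 bits).
Byte 2: 0x8D = 10001101 (10xxxxxx ✓), payload 001101.
Byte 3: 0xA5 = 10100101 (10xxxxxx ✓), payload 100101.
Byte 4: 0xAA = 10101010 (10xxxxxx ✓), payload 101010.
Concatenate: 011001101100101101010 = 0xCD96A (21 bits → U+CD96A).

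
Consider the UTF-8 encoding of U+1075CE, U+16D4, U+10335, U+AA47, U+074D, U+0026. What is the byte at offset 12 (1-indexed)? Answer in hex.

0xEA

1-indexed offset 12 is 0-indexed offset 11.
U+1075CE → 4-byte form F4 87 97 8E at offsets 0–3.
U+16D4 → 3-byte form E1 9B 94 at offsets 4–6.
U+10335 → 4-byte form F0 90 8C B5 at offsets 7–10.
U+AA47 → 3-byte form EA A9 87 at offsets 11–13.
Offset 11 falls in char 4's range; it's byte 1 of EA A9 87 = 0xEA.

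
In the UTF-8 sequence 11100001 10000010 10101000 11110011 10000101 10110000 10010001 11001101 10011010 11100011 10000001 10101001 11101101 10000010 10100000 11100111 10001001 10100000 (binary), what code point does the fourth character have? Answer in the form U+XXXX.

U+3069

Offset 0: leading byte 0xE1 = 11100001 → 3-byte char #1 = E1 82 A8.
Offset 3: leading byte 0xF3 = 11110011 → 4-byte char #2 = F3 85 B0 91.
Offset 7: leading byte 0xCD = 11001101 → 2-byte char #3 = CD 9A.
Offset 9: leading byte 0xE3 = 11100011 → 3-byte char #4 = E3 81 A9.
Leading byte 0xE3 = 11100011 matches 1110xxxx → 3-byte sequence.
Byte 1: 0xE3 = 11100011, payload 0011 (4 bits).
Byte 2: 0x81 = 10000001 (10xxxxxx ✓), payload 000001.
Byte 3: 0xA9 = 10101001 (10xxxxxx ✓), payload 101001.
Concatenate: 0011000001101001 = 0x3069 (16 bits → U+3069).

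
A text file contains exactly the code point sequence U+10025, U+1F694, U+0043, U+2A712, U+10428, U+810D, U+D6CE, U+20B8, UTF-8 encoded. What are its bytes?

U+10025: 4-byte form → F0 90 80 A5.
U+1F694: 4-byte form → F0 9F 9A 94.
U+0043: 1-byte form → 43.
U+2A712: 4-byte form → F0 AA 9C 92.
U+10428: 4-byte form → F0 90 90 A8.
U+810D: 3-byte form → E8 84 8D.
U+D6CE: 3-byte form → ED 9B 8E.
U+20B8: 3-byte form → E2 82 B8.
Concatenated (26 bytes): F0 90 80 A5 F0 9F 9A 94 43 F0 AA 9C 92 F0 90 90 A8 E8 84 8D ED 9B 8E E2 82 B8.

F0 90 80 A5 F0 9F 9A 94 43 F0 AA 9C 92 F0 90 90 A8 E8 84 8D ED 9B 8E E2 82 B8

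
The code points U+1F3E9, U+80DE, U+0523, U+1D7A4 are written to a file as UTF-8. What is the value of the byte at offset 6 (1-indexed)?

0x83

1-indexed offset 6 is 0-indexed offset 5.
U+1F3E9 → 4-byte form F0 9F 8F A9 at offsets 0–3.
U+80DE → 3-byte form E8 83 9E at offsets 4–6.
Offset 5 falls in char 2's range; it's byte 2 of E8 83 9E = 0x83.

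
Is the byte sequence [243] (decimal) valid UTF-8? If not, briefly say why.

invalid (sequence truncated)

Leading byte 0xF3 = 11110011 → 4-byte form, but only 1 byte is present.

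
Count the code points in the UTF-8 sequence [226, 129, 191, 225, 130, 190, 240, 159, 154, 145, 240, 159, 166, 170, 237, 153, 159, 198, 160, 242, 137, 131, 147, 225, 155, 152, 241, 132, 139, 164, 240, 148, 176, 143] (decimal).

10

Byte at offset 0: 0xE2 = 11100010 → 3-byte char (#1). Advance 3.
Byte at offset 3: 0xE1 = 11100001 → 3-byte char (#2). Advance 3.
Byte at offset 6: 0xF0 = 11110000 → 4-byte char (#3). Advance 4.
Byte at offset 10: 0xF0 = 11110000 → 4-byte char (#4). Advance 4.
Byte at offset 14: 0xED = 11101101 → 3-byte char (#5). Advance 3.
Byte at offset 17: 0xC6 = 11000110 → 2-byte char (#6). Advance 2.
Byte at offset 19: 0xF2 = 11110010 → 4-byte char (#7). Advance 4.
Byte at offset 23: 0xE1 = 11100001 → 3-byte char (#8). Advance 3.
Byte at offset 26: 0xF1 = 11110001 → 4-byte char (#9). Advance 4.
Byte at offset 30: 0xF0 = 11110000 → 4-byte char (#10). Advance 4.
Reached end at offset 34 after 10 code points.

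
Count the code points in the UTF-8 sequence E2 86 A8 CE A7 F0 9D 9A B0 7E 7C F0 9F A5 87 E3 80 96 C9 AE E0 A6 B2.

Byte at offset 0: 0xE2 = 11100010 → 3-byte char (#1). Advance 3.
Byte at offset 3: 0xCE = 11001110 → 2-byte char (#2). Advance 2.
Byte at offset 5: 0xF0 = 11110000 → 4-byte char (#3). Advance 4.
Byte at offset 9: 0x7E = 01111110 → 1-byte char (#4). Advance 1.
Byte at offset 10: 0x7C = 01111100 → 1-byte char (#5). Advance 1.
Byte at offset 11: 0xF0 = 11110000 → 4-byte char (#6). Advance 4.
Byte at offset 15: 0xE3 = 11100011 → 3-byte char (#7). Advance 3.
Byte at offset 18: 0xC9 = 11001001 → 2-byte char (#8). Advance 2.
Byte at offset 20: 0xE0 = 11100000 → 3-byte char (#9). Advance 3.
Reached end at offset 23 after 9 code points.

9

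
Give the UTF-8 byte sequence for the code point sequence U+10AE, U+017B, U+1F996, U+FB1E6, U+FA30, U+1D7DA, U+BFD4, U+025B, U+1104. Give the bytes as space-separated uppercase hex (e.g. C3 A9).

U+10AE: 3-byte form → E1 82 AE.
U+017B: 2-byte form → C5 BB.
U+1F996: 4-byte form → F0 9F A6 96.
U+FB1E6: 4-byte form → F3 BB 87 A6.
U+FA30: 3-byte form → EF A8 B0.
U+1D7DA: 4-byte form → F0 9D 9F 9A.
U+BFD4: 3-byte form → EB BF 94.
U+025B: 2-byte form → C9 9B.
U+1104: 3-byte form → E1 84 84.
Concatenated (28 bytes): E1 82 AE C5 BB F0 9F A6 96 F3 BB 87 A6 EF A8 B0 F0 9D 9F 9A EB BF 94 C9 9B E1 84 84.

E1 82 AE C5 BB F0 9F A6 96 F3 BB 87 A6 EF A8 B0 F0 9D 9F 9A EB BF 94 C9 9B E1 84 84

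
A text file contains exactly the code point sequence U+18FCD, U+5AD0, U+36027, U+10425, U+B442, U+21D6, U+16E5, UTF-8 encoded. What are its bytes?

U+18FCD: 4-byte form → F0 98 BF 8D.
U+5AD0: 3-byte form → E5 AB 90.
U+36027: 4-byte form → F0 B6 80 A7.
U+10425: 4-byte form → F0 90 90 A5.
U+B442: 3-byte form → EB 91 82.
U+21D6: 3-byte form → E2 87 96.
U+16E5: 3-byte form → E1 9B A5.
Concatenated (24 bytes): F0 98 BF 8D E5 AB 90 F0 B6 80 A7 F0 90 90 A5 EB 91 82 E2 87 96 E1 9B A5.

F0 98 BF 8D E5 AB 90 F0 B6 80 A7 F0 90 90 A5 EB 91 82 E2 87 96 E1 9B A5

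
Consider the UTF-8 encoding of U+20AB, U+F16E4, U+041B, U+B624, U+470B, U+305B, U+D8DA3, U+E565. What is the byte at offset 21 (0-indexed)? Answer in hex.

0xA3

U+20AB → 3-byte form E2 82 AB at offsets 0–2.
U+F16E4 → 4-byte form F3 B1 9B A4 at offsets 3–6.
U+041B → 2-byte form D0 9B at offsets 7–8.
U+B624 → 3-byte form EB 98 A4 at offsets 9–11.
U+470B → 3-byte form E4 9C 8B at offsets 12–14.
U+305B → 3-byte form E3 81 9B at offsets 15–17.
U+D8DA3 → 4-byte form F3 98 B6 A3 at offsets 18–21.
Offset 21 falls in char 7's range; it's byte 4 of F3 98 B6 A3 = 0xA3.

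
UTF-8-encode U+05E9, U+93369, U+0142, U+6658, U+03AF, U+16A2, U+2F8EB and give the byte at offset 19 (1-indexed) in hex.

0xA3

1-indexed offset 19 is 0-indexed offset 18.
U+05E9 → 2-byte form D7 A9 at offsets 0–1.
U+93369 → 4-byte form F2 93 8D A9 at offsets 2–5.
U+0142 → 2-byte form C5 82 at offsets 6–7.
U+6658 → 3-byte form E6 99 98 at offsets 8–10.
U+03AF → 2-byte form CE AF at offsets 11–12.
U+16A2 → 3-byte form E1 9A A2 at offsets 13–15.
U+2F8EB → 4-byte form F0 AF A3 AB at offsets 16–19.
Offset 18 falls in char 7's range; it's byte 3 of F0 AF A3 AB = 0xA3.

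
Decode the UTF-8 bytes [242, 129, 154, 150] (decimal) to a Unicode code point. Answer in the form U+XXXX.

Leading byte 0xF2 = 11110010 matches 11110xxx → 4-byte sequence.
Byte 1: 0xF2 = 11110010, payload 010 (3 bits).
Byte 2: 0x81 = 10000001 (10xxxxxx ✓), payload 000001.
Byte 3: 0x9A = 10011010 (10xxxxxx ✓), payload 011010.
Byte 4: 0x96 = 10010110 (10xxxxxx ✓), payload 010110.
Concatenate: 010000001011010010110 = 0x81696 (21 bits → U+81696).

U+81696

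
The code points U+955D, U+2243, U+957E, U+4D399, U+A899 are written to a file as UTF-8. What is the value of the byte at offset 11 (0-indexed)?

U+955D → 3-byte form E9 95 9D at offsets 0–2.
U+2243 → 3-byte form E2 89 83 at offsets 3–5.
U+957E → 3-byte form E9 95 BE at offsets 6–8.
U+4D399 → 4-byte form F1 8D 8E 99 at offsets 9–12.
Offset 11 falls in char 4's range; it's byte 3 of F1 8D 8E 99 = 0x8E.

0x8E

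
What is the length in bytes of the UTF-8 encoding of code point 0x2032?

3

U+2032 = 0x2032. UTF-8 uses 1 byte below 0x80, 2 below 0x800, 3 below 0x10000, 4 up to 0x10FFFF. 0x2032 is in U+0800–U+FFFF → 3 bytes.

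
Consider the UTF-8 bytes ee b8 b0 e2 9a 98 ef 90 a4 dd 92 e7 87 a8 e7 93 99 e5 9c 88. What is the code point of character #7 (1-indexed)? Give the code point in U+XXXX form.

U+5708

Offset 0: leading byte 0xEE = 11101110 → 3-byte char #1 = EE B8 B0.
Offset 3: leading byte 0xE2 = 11100010 → 3-byte char #2 = E2 9A 98.
Offset 6: leading byte 0xEF = 11101111 → 3-byte char #3 = EF 90 A4.
Offset 9: leading byte 0xDD = 11011101 → 2-byte char #4 = DD 92.
Offset 11: leading byte 0xE7 = 11100111 → 3-byte char #5 = E7 87 A8.
Offset 14: leading byte 0xE7 = 11100111 → 3-byte char #6 = E7 93 99.
Offset 17: leading byte 0xE5 = 11100101 → 3-byte char #7 = E5 9C 88.
Leading byte 0xE5 = 11100101 matches 1110xxxx → 3-byte sequence.
Byte 1: 0xE5 = 11100101, payload 0101 (4 bits).
Byte 2: 0x9C = 10011100 (10xxxxxx ✓), payload 011100.
Byte 3: 0x88 = 10001000 (10xxxxxx ✓), payload 001000.
Concatenate: 0101011100001000 = 0x5708 (16 bits → U+5708).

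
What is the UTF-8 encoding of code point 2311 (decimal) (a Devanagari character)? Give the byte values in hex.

U+0907 = 0x907 = 2311 decimal. In range U+0800–U+FFFF → 3-byte form: 1110xxxx 10xxxxxx 10xxxxxx.
Binary (16 bits): 0000100100000111.
Split 4+6+6: 0000 | 100100 | 000111.
Byte 1: 11100000 = 0xE0.
Byte 2: 10100100 = 0xA4.
Byte 3: 10000111 = 0x87.

E0 A4 87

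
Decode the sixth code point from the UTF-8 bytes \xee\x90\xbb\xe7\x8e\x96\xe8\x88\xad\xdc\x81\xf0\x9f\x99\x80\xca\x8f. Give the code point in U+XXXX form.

Offset 0: leading byte 0xEE = 11101110 → 3-byte char #1 = EE 90 BB.
Offset 3: leading byte 0xE7 = 11100111 → 3-byte char #2 = E7 8E 96.
Offset 6: leading byte 0xE8 = 11101000 → 3-byte char #3 = E8 88 AD.
Offset 9: leading byte 0xDC = 11011100 → 2-byte char #4 = DC 81.
Offset 11: leading byte 0xF0 = 11110000 → 4-byte char #5 = F0 9F 99 80.
Offset 15: leading byte 0xCA = 11001010 → 2-byte char #6 = CA 8F.
Leading byte 0xCA = 11001010 matches 110xxxxx → 2-byte sequence.
Byte 1: 0xCA = 11001010, payload 01010 (5 bits).
Byte 2: 0x8F = 10001111 (10xxxxxx ✓), payload 001111.
Concatenate: 01010001111 = 0x28F (11 bits → U+028F).

U+028F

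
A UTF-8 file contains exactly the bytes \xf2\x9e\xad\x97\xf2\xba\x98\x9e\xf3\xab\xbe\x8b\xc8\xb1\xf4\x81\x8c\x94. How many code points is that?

Byte at offset 0: 0xF2 = 11110010 → 4-byte char (#1). Advance 4.
Byte at offset 4: 0xF2 = 11110010 → 4-byte char (#2). Advance 4.
Byte at offset 8: 0xF3 = 11110011 → 4-byte char (#3). Advance 4.
Byte at offset 12: 0xC8 = 11001000 → 2-byte char (#4). Advance 2.
Byte at offset 14: 0xF4 = 11110100 → 4-byte char (#5). Advance 4.
Reached end at offset 18 after 5 code points.

5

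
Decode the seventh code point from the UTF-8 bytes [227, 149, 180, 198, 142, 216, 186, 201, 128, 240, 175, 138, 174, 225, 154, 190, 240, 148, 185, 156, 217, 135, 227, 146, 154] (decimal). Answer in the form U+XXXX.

Offset 0: leading byte 0xE3 = 11100011 → 3-byte char #1 = E3 95 B4.
Offset 3: leading byte 0xC6 = 11000110 → 2-byte char #2 = C6 8E.
Offset 5: leading byte 0xD8 = 11011000 → 2-byte char #3 = D8 BA.
Offset 7: leading byte 0xC9 = 11001001 → 2-byte char #4 = C9 80.
Offset 9: leading byte 0xF0 = 11110000 → 4-byte char #5 = F0 AF 8A AE.
Offset 13: leading byte 0xE1 = 11100001 → 3-byte char #6 = E1 9A BE.
Offset 16: leading byte 0xF0 = 11110000 → 4-byte char #7 = F0 94 B9 9C.
Leading byte 0xF0 = 11110000 matches 11110xxx → 4-byte sequence.
Byte 1: 0xF0 = 11110000, payload 000 (3 bits).
Byte 2: 0x94 = 10010100 (10xxxxxx ✓), payload 010100.
Byte 3: 0xB9 = 10111001 (10xxxxxx ✓), payload 111001.
Byte 4: 0x9C = 10011100 (10xxxxxx ✓), payload 011100.
Concatenate: 000010100111001011100 = 0x14E5C (21 bits → U+14E5C).

U+14E5C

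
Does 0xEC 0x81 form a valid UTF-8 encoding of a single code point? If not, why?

Leading byte 0xEC = 11101100 → 3-byte form, but only 2 bytes are present.

invalid (sequence truncated)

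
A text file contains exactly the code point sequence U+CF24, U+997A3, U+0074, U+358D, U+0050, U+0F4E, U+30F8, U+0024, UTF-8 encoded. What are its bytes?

U+CF24: 3-byte form → EC BC A4.
U+997A3: 4-byte form → F2 99 9E A3.
U+0074: 1-byte form → 74.
U+358D: 3-byte form → E3 96 8D.
U+0050: 1-byte form → 50.
U+0F4E: 3-byte form → E0 BD 8E.
U+30F8: 3-byte form → E3 83 B8.
U+0024: 1-byte form → 24.
Concatenated (19 bytes): EC BC A4 F2 99 9E A3 74 E3 96 8D 50 E0 BD 8E E3 83 B8 24.

EC BC A4 F2 99 9E A3 74 E3 96 8D 50 E0 BD 8E E3 83 B8 24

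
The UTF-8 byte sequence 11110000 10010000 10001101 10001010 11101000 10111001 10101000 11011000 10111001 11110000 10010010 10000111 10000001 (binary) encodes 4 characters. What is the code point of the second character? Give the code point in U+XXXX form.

U+8E68

Offset 0: leading byte 0xF0 = 11110000 → 4-byte char #1 = F0 90 8D 8A.
Offset 4: leading byte 0xE8 = 11101000 → 3-byte char #2 = E8 B9 A8.
Leading byte 0xE8 = 11101000 matches 1110xxxx → 3-byte sequence.
Byte 1: 0xE8 = 11101000, payload 1000 (4 bits).
Byte 2: 0xB9 = 10111001 (10xxxxxx ✓), payload 111001.
Byte 3: 0xA8 = 10101000 (10xxxxxx ✓), payload 101000.
Concatenate: 1000111001101000 = 0x8E68 (16 bits → U+8E68).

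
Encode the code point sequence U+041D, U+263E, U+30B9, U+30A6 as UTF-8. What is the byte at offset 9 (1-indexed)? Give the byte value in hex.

1-indexed offset 9 is 0-indexed offset 8.
U+041D → 2-byte form D0 9D at offsets 0–1.
U+263E → 3-byte form E2 98 BE at offsets 2–4.
U+30B9 → 3-byte form E3 82 B9 at offsets 5–7.
U+30A6 → 3-byte form E3 82 A6 at offsets 8–10.
Offset 8 falls in char 4's range; it's byte 1 of E3 82 A6 = 0xE3.

0xE3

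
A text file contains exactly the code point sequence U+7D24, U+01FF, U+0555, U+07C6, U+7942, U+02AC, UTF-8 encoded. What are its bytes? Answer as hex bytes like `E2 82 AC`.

E7 B4 A4 C7 BF D5 95 DF 86 E7 A5 82 CA AC

U+7D24: 3-byte form → E7 B4 A4.
U+01FF: 2-byte form → C7 BF.
U+0555: 2-byte form → D5 95.
U+07C6: 2-byte form → DF 86.
U+7942: 3-byte form → E7 A5 82.
U+02AC: 2-byte form → CA AC.
Concatenated (14 bytes): E7 B4 A4 C7 BF D5 95 DF 86 E7 A5 82 CA AC.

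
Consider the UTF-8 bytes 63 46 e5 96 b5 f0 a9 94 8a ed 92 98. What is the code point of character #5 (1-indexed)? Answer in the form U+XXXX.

Offset 0: leading byte 0x63 = 01100011 → 1-byte char #1 = 63.
Offset 1: leading byte 0x46 = 01000110 → 1-byte char #2 = 46.
Offset 2: leading byte 0xE5 = 11100101 → 3-byte char #3 = E5 96 B5.
Offset 5: leading byte 0xF0 = 11110000 → 4-byte char #4 = F0 A9 94 8A.
Offset 9: leading byte 0xED = 11101101 → 3-byte char #5 = ED 92 98.
Leading byte 0xED = 11101101 matches 1110xxxx → 3-byte sequence.
Byte 1: 0xED = 11101101, payload 1101 (4 bits).
Byte 2: 0x92 = 10010010 (10xxxxxx ✓), payload 010010.
Byte 3: 0x98 = 10011000 (10xxxxxx ✓), payload 011000.
Concatenate: 1101010010011000 = 0xD498 (16 bits → U+D498).

U+D498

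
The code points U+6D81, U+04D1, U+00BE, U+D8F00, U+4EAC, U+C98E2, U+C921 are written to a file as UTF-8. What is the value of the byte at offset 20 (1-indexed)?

1-indexed offset 20 is 0-indexed offset 19.
U+6D81 → 3-byte form E6 B6 81 at offsets 0–2.
U+04D1 → 2-byte form D3 91 at offsets 3–4.
U+00BE → 2-byte form C2 BE at offsets 5–6.
U+D8F00 → 4-byte form F3 98 BC 80 at offsets 7–10.
U+4EAC → 3-byte form E4 BA AC at offsets 11–13.
U+C98E2 → 4-byte form F3 89 A3 A2 at offsets 14–17.
U+C921 → 3-byte form EC A4 A1 at offsets 18–20.
Offset 19 falls in char 7's range; it's byte 2 of EC A4 A1 = 0xA4.

0xA4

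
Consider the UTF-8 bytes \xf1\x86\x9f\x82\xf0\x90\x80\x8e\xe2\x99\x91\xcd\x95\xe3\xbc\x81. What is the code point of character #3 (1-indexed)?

U+2651

Offset 0: leading byte 0xF1 = 11110001 → 4-byte char #1 = F1 86 9F 82.
Offset 4: leading byte 0xF0 = 11110000 → 4-byte char #2 = F0 90 80 8E.
Offset 8: leading byte 0xE2 = 11100010 → 3-byte char #3 = E2 99 91.
Leading byte 0xE2 = 11100010 matches 1110xxxx → 3-byte sequence.
Byte 1: 0xE2 = 11100010, payload 0010 (4 bits).
Byte 2: 0x99 = 10011001 (10xxxxxx ✓), payload 011001.
Byte 3: 0x91 = 10010001 (10xxxxxx ✓), payload 010001.
Concatenate: 0010011001010001 = 0x2651 (16 bits → U+2651).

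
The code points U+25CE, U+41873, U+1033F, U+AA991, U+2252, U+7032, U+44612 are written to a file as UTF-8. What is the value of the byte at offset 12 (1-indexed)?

1-indexed offset 12 is 0-indexed offset 11.
U+25CE → 3-byte form E2 97 8E at offsets 0–2.
U+41873 → 4-byte form F1 81 A1 B3 at offsets 3–6.
U+1033F → 4-byte form F0 90 8C BF at offsets 7–10.
U+AA991 → 4-byte form F2 AA A6 91 at offsets 11–14.
Offset 11 falls in char 4's range; it's byte 1 of F2 AA A6 91 = 0xF2.

0xF2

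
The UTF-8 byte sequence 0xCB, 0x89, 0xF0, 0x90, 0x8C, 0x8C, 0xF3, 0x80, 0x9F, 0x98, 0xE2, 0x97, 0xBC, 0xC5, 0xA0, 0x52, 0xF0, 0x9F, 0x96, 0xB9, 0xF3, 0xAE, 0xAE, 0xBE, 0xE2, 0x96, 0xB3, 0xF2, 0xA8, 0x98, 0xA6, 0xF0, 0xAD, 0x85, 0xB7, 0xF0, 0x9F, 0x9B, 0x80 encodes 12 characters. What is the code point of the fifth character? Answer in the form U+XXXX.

U+0160

Offset 0: leading byte 0xCB = 11001011 → 2-byte char #1 = CB 89.
Offset 2: leading byte 0xF0 = 11110000 → 4-byte char #2 = F0 90 8C 8C.
Offset 6: leading byte 0xF3 = 11110011 → 4-byte char #3 = F3 80 9F 98.
Offset 10: leading byte 0xE2 = 11100010 → 3-byte char #4 = E2 97 BC.
Offset 13: leading byte 0xC5 = 11000101 → 2-byte char #5 = C5 A0.
Leading byte 0xC5 = 11000101 matches 110xxxxx → 2-byte sequence.
Byte 1: 0xC5 = 11000101, payload 00101 (5 bits).
Byte 2: 0xA0 = 10100000 (10xxxxxx ✓), payload 100000.
Concatenate: 00101100000 = 0x160 (11 bits → U+0160).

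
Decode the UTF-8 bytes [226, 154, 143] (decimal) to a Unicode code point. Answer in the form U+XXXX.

U+268F

Leading byte 0xE2 = 11100010 matches 1110xxxx → 3-byte sequence.
Byte 1: 0xE2 = 11100010, payload 0010 (4 bits).
Byte 2: 0x9A = 10011010 (10xxxxxx ✓), payload 011010.
Byte 3: 0x8F = 10001111 (10xxxxxx ✓), payload 001111.
Concatenate: 0010011010001111 = 0x268F (16 bits → U+268F).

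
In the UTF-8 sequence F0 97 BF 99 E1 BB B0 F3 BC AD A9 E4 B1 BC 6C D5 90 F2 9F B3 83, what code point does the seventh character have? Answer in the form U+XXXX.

U+9FCC3

Offset 0: leading byte 0xF0 = 11110000 → 4-byte char #1 = F0 97 BF 99.
Offset 4: leading byte 0xE1 = 11100001 → 3-byte char #2 = E1 BB B0.
Offset 7: leading byte 0xF3 = 11110011 → 4-byte char #3 = F3 BC AD A9.
Offset 11: leading byte 0xE4 = 11100100 → 3-byte char #4 = E4 B1 BC.
Offset 14: leading byte 0x6C = 01101100 → 1-byte char #5 = 6C.
Offset 15: leading byte 0xD5 = 11010101 → 2-byte char #6 = D5 90.
Offset 17: leading byte 0xF2 = 11110010 → 4-byte char #7 = F2 9F B3 83.
Leading byte 0xF2 = 11110010 matches 11110xxx → 4-byte sequence.
Byte 1: 0xF2 = 11110010, payload 010 (3 bits).
Byte 2: 0x9F = 10011111 (10xxxxxx ✓), payload 011111.
Byte 3: 0xB3 = 10110011 (10xxxxxx ✓), payload 110011.
Byte 4: 0x83 = 10000011 (10xxxxxx ✓), payload 000011.
Concatenate: 010011111110011000011 = 0x9FCC3 (21 bits → U+9FCC3).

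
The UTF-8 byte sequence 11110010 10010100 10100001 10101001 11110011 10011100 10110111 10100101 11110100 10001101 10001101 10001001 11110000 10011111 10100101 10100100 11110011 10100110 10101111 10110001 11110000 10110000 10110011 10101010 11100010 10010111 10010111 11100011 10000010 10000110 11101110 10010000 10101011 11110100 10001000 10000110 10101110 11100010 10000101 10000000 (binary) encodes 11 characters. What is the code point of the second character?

Offset 0: leading byte 0xF2 = 11110010 → 4-byte char #1 = F2 94 A1 A9.
Offset 4: leading byte 0xF3 = 11110011 → 4-byte char #2 = F3 9C B7 A5.
Leading byte 0xF3 = 11110011 matches 11110xxx → 4-byte sequence.
Byte 1: 0xF3 = 11110011, payload 011 (3 bits).
Byte 2: 0x9C = 10011100 (10xxxxxx ✓), payload 011100.
Byte 3: 0xB7 = 10110111 (10xxxxxx ✓), payload 110111.
Byte 4: 0xA5 = 10100101 (10xxxxxx ✓), payload 100101.
Concatenate: 011011100110111100101 = 0xDCDE5 (21 bits → U+DCDE5).

U+DCDE5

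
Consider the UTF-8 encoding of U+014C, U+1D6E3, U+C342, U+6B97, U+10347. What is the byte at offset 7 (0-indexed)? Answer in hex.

U+014C → 2-byte form C5 8C at offsets 0–1.
U+1D6E3 → 4-byte form F0 9D 9B A3 at offsets 2–5.
U+C342 → 3-byte form EC 8D 82 at offsets 6–8.
Offset 7 falls in char 3's range; it's byte 2 of EC 8D 82 = 0x8D.

0x8D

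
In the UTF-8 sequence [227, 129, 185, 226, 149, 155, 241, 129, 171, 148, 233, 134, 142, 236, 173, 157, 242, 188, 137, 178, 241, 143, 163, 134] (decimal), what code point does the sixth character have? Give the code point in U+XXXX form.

Offset 0: leading byte 0xE3 = 11100011 → 3-byte char #1 = E3 81 B9.
Offset 3: leading byte 0xE2 = 11100010 → 3-byte char #2 = E2 95 9B.
Offset 6: leading byte 0xF1 = 11110001 → 4-byte char #3 = F1 81 AB 94.
Offset 10: leading byte 0xE9 = 11101001 → 3-byte char #4 = E9 86 8E.
Offset 13: leading byte 0xEC = 11101100 → 3-byte char #5 = EC AD 9D.
Offset 16: leading byte 0xF2 = 11110010 → 4-byte char #6 = F2 BC 89 B2.
Leading byte 0xF2 = 11110010 matches 11110xxx → 4-byte sequence.
Byte 1: 0xF2 = 11110010, payload 010 (3 bits).
Byte 2: 0xBC = 10111100 (10xxxxxx ✓), payload 111100.
Byte 3: 0x89 = 10001001 (10xxxxxx ✓), payload 001001.
Byte 4: 0xB2 = 10110010 (10xxxxxx ✓), payload 110010.
Concatenate: 010111100001001110010 = 0xBC272 (21 bits → U+BC272).

U+BC272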